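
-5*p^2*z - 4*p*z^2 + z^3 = z*(-5*p + z)*(p + z)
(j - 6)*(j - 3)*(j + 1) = j^3 - 8*j^2 + 9*j + 18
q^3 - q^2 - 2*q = q*(q - 2)*(q + 1)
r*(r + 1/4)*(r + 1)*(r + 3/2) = r^4 + 11*r^3/4 + 17*r^2/8 + 3*r/8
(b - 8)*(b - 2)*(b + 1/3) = b^3 - 29*b^2/3 + 38*b/3 + 16/3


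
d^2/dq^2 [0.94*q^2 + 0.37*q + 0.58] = 1.88000000000000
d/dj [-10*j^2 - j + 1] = -20*j - 1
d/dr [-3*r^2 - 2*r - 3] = -6*r - 2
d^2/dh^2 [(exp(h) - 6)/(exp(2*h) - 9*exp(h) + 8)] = (exp(4*h) - 15*exp(3*h) + 114*exp(2*h) - 222*exp(h) - 368)*exp(h)/(exp(6*h) - 27*exp(5*h) + 267*exp(4*h) - 1161*exp(3*h) + 2136*exp(2*h) - 1728*exp(h) + 512)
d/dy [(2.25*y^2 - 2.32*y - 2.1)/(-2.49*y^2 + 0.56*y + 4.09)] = (-4.5168*y^2 + 7.947*y - 8.3128)/(6.2001*y^4 - 2.7888*y^3 - 20.0546*y^2 + 4.5808*y + 16.7281)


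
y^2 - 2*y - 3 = (y - 3)*(y + 1)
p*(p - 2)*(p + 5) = p^3 + 3*p^2 - 10*p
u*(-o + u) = -o*u + u^2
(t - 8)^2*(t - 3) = t^3 - 19*t^2 + 112*t - 192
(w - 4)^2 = w^2 - 8*w + 16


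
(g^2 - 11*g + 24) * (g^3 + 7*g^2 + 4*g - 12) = g^5 - 4*g^4 - 49*g^3 + 112*g^2 + 228*g - 288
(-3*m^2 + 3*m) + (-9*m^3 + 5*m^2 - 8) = -9*m^3 + 2*m^2 + 3*m - 8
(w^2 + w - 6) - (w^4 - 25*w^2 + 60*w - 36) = -w^4 + 26*w^2 - 59*w + 30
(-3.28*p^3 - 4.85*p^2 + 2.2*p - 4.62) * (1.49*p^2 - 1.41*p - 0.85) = -4.8872*p^5 - 2.6017*p^4 + 12.9045*p^3 - 5.8633*p^2 + 4.6442*p + 3.927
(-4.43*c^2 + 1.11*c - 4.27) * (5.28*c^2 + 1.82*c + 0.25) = -23.3904*c^4 - 2.2018*c^3 - 21.6329*c^2 - 7.4939*c - 1.0675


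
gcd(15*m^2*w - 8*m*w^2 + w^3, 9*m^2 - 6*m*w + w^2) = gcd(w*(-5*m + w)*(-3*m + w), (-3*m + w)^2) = -3*m + w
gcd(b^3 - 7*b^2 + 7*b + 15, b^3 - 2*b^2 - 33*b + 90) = b^2 - 8*b + 15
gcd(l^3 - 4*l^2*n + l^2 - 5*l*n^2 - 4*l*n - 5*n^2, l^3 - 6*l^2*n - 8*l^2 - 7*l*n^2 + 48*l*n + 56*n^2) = l + n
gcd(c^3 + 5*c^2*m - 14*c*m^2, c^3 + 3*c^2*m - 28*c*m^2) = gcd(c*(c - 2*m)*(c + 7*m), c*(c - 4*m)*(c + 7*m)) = c^2 + 7*c*m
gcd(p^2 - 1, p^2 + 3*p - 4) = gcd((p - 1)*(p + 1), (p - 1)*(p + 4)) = p - 1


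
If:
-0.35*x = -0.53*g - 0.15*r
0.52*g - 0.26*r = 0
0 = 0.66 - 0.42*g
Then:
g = 1.57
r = 3.14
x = 3.73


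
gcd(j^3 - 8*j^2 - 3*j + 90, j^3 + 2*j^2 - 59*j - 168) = j + 3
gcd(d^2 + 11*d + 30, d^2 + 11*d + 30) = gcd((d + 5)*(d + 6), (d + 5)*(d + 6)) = d^2 + 11*d + 30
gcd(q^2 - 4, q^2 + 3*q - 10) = q - 2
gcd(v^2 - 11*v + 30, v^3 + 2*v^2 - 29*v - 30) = v - 5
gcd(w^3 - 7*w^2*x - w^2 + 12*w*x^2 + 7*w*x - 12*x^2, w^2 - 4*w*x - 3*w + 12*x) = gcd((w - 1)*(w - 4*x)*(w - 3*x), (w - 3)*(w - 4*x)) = -w + 4*x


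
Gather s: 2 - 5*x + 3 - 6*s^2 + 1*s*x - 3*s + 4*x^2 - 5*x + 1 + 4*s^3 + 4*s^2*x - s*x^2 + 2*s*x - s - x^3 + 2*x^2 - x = 4*s^3 + s^2*(4*x - 6) + s*(-x^2 + 3*x - 4) - x^3 + 6*x^2 - 11*x + 6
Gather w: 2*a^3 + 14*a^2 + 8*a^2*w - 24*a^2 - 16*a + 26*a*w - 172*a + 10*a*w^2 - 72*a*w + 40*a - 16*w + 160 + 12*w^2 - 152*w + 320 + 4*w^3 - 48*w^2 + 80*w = 2*a^3 - 10*a^2 - 148*a + 4*w^3 + w^2*(10*a - 36) + w*(8*a^2 - 46*a - 88) + 480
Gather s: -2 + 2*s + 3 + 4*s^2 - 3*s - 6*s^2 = -2*s^2 - s + 1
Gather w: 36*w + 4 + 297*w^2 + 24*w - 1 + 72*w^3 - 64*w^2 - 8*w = 72*w^3 + 233*w^2 + 52*w + 3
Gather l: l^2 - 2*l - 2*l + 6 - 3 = l^2 - 4*l + 3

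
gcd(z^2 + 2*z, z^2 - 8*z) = z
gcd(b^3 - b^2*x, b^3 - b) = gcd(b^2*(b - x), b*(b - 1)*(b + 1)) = b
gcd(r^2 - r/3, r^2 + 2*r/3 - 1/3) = r - 1/3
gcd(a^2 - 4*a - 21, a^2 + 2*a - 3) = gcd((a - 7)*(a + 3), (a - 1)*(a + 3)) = a + 3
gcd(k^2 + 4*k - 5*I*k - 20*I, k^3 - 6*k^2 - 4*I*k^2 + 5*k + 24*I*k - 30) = k - 5*I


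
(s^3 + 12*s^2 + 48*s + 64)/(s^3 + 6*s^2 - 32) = (s + 4)/(s - 2)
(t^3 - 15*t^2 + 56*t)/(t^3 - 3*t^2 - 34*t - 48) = t*(t - 7)/(t^2 + 5*t + 6)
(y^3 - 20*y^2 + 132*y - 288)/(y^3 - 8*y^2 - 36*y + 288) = (y - 6)/(y + 6)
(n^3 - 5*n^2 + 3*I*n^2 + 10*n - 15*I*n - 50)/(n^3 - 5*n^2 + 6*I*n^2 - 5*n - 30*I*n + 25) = (n - 2*I)/(n + I)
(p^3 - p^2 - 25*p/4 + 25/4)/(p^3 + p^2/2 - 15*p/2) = (2*p^2 + 3*p - 5)/(2*p*(p + 3))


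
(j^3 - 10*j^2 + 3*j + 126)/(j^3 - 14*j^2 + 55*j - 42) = (j + 3)/(j - 1)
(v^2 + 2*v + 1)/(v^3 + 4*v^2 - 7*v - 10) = (v + 1)/(v^2 + 3*v - 10)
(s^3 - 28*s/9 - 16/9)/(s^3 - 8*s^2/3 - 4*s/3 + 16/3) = (s + 2/3)/(s - 2)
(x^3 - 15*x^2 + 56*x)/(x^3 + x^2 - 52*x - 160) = x*(x - 7)/(x^2 + 9*x + 20)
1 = 1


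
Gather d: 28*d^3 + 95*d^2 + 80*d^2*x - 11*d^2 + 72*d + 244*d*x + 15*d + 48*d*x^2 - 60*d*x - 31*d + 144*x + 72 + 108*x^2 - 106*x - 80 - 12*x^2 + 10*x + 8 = 28*d^3 + d^2*(80*x + 84) + d*(48*x^2 + 184*x + 56) + 96*x^2 + 48*x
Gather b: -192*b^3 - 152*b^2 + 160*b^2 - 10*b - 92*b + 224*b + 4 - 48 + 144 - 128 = -192*b^3 + 8*b^2 + 122*b - 28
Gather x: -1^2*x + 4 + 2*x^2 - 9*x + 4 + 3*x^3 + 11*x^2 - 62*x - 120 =3*x^3 + 13*x^2 - 72*x - 112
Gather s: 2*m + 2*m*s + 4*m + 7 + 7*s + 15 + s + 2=6*m + s*(2*m + 8) + 24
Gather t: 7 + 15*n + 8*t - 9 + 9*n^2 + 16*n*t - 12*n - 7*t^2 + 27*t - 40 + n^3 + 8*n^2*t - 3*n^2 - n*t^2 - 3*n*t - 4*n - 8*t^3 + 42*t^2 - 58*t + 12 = n^3 + 6*n^2 - n - 8*t^3 + t^2*(35 - n) + t*(8*n^2 + 13*n - 23) - 30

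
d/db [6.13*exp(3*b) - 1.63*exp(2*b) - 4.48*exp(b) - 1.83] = (18.39*exp(2*b) - 3.26*exp(b) - 4.48)*exp(b)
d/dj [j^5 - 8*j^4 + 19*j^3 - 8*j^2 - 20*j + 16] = 5*j^4 - 32*j^3 + 57*j^2 - 16*j - 20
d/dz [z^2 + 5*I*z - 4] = 2*z + 5*I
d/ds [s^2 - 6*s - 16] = 2*s - 6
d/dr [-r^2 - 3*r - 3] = -2*r - 3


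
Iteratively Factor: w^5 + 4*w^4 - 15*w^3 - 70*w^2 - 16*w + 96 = (w + 4)*(w^4 - 15*w^2 - 10*w + 24) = (w + 3)*(w + 4)*(w^3 - 3*w^2 - 6*w + 8) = (w - 1)*(w + 3)*(w + 4)*(w^2 - 2*w - 8) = (w - 4)*(w - 1)*(w + 3)*(w + 4)*(w + 2)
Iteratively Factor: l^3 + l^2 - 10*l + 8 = (l - 2)*(l^2 + 3*l - 4) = (l - 2)*(l - 1)*(l + 4)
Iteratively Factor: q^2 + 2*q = (q + 2)*(q)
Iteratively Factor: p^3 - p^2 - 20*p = (p - 5)*(p^2 + 4*p) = p*(p - 5)*(p + 4)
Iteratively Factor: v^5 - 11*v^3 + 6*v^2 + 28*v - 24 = (v + 2)*(v^4 - 2*v^3 - 7*v^2 + 20*v - 12) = (v - 1)*(v + 2)*(v^3 - v^2 - 8*v + 12) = (v - 1)*(v + 2)*(v + 3)*(v^2 - 4*v + 4) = (v - 2)*(v - 1)*(v + 2)*(v + 3)*(v - 2)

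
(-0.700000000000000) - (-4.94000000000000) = 4.24000000000000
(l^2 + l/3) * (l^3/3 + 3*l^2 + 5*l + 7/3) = l^5/3 + 28*l^4/9 + 6*l^3 + 4*l^2 + 7*l/9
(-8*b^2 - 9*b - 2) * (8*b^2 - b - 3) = -64*b^4 - 64*b^3 + 17*b^2 + 29*b + 6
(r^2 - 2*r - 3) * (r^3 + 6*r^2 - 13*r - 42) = r^5 + 4*r^4 - 28*r^3 - 34*r^2 + 123*r + 126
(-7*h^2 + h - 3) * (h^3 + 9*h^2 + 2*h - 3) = -7*h^5 - 62*h^4 - 8*h^3 - 4*h^2 - 9*h + 9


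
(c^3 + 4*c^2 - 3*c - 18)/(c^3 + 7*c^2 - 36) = (c + 3)/(c + 6)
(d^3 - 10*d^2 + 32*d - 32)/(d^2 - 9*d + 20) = (d^2 - 6*d + 8)/(d - 5)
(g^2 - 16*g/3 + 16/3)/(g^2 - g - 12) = (g - 4/3)/(g + 3)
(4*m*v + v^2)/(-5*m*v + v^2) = (4*m + v)/(-5*m + v)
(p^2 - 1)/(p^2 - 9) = (p^2 - 1)/(p^2 - 9)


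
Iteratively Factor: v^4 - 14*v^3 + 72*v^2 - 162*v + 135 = (v - 3)*(v^3 - 11*v^2 + 39*v - 45) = (v - 3)^2*(v^2 - 8*v + 15) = (v - 3)^3*(v - 5)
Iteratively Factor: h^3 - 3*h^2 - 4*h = (h)*(h^2 - 3*h - 4) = h*(h + 1)*(h - 4)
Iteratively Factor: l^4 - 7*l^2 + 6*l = (l - 1)*(l^3 + l^2 - 6*l) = l*(l - 1)*(l^2 + l - 6) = l*(l - 1)*(l + 3)*(l - 2)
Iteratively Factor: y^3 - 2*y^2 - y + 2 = (y - 2)*(y^2 - 1) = (y - 2)*(y + 1)*(y - 1)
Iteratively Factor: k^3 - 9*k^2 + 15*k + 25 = (k + 1)*(k^2 - 10*k + 25) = (k - 5)*(k + 1)*(k - 5)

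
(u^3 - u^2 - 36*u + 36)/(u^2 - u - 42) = (u^2 - 7*u + 6)/(u - 7)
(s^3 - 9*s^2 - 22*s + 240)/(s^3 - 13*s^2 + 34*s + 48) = (s + 5)/(s + 1)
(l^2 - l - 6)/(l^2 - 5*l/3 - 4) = 3*(l + 2)/(3*l + 4)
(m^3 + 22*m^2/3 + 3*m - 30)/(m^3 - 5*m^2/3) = 1 + 9/m + 18/m^2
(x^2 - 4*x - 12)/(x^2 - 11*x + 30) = (x + 2)/(x - 5)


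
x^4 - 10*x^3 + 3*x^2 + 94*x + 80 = (x - 8)*(x - 5)*(x + 1)*(x + 2)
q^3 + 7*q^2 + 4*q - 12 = (q - 1)*(q + 2)*(q + 6)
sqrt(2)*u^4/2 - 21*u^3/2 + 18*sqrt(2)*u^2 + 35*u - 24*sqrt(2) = (u - 8*sqrt(2))*(u - 3*sqrt(2))*(u - sqrt(2)/2)*(sqrt(2)*u/2 + 1)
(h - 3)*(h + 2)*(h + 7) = h^3 + 6*h^2 - 13*h - 42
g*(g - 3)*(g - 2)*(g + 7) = g^4 + 2*g^3 - 29*g^2 + 42*g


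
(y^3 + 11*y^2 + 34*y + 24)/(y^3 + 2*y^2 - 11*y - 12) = (y + 6)/(y - 3)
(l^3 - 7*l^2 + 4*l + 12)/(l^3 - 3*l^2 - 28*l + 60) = (l + 1)/(l + 5)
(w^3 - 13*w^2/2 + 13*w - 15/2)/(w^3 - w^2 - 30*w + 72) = (2*w^2 - 7*w + 5)/(2*(w^2 + 2*w - 24))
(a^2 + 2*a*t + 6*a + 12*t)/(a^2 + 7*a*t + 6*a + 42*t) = (a + 2*t)/(a + 7*t)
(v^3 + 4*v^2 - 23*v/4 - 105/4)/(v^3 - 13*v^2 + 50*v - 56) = (4*v^3 + 16*v^2 - 23*v - 105)/(4*(v^3 - 13*v^2 + 50*v - 56))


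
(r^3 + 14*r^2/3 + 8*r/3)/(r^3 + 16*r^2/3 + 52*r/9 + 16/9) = 3*r/(3*r + 2)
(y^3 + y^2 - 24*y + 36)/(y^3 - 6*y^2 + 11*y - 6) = (y + 6)/(y - 1)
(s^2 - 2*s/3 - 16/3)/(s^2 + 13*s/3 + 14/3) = (3*s - 8)/(3*s + 7)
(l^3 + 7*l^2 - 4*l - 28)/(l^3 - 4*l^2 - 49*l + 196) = (l^2 - 4)/(l^2 - 11*l + 28)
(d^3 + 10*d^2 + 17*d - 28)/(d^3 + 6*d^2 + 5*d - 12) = (d + 7)/(d + 3)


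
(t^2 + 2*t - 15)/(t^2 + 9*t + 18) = (t^2 + 2*t - 15)/(t^2 + 9*t + 18)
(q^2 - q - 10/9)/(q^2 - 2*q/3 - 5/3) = (q + 2/3)/(q + 1)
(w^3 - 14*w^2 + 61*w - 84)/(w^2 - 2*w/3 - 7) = 3*(w^2 - 11*w + 28)/(3*w + 7)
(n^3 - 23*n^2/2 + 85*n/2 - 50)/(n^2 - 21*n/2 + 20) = (n^2 - 9*n + 20)/(n - 8)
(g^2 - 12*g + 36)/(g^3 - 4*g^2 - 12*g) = (g - 6)/(g*(g + 2))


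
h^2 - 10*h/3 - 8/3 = (h - 4)*(h + 2/3)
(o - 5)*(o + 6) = o^2 + o - 30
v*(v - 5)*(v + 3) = v^3 - 2*v^2 - 15*v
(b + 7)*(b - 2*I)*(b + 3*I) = b^3 + 7*b^2 + I*b^2 + 6*b + 7*I*b + 42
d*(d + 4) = d^2 + 4*d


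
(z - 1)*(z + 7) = z^2 + 6*z - 7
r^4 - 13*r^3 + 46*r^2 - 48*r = r*(r - 8)*(r - 3)*(r - 2)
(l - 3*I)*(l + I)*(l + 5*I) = l^3 + 3*I*l^2 + 13*l + 15*I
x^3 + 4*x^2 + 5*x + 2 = (x + 1)^2*(x + 2)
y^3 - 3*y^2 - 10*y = y*(y - 5)*(y + 2)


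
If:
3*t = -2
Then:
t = -2/3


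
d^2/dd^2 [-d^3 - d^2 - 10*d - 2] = -6*d - 2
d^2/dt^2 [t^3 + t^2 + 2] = 6*t + 2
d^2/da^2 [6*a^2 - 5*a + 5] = 12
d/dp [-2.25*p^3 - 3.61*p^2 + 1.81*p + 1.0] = -6.75*p^2 - 7.22*p + 1.81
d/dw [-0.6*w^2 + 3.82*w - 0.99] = 3.82 - 1.2*w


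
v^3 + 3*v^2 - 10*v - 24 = (v - 3)*(v + 2)*(v + 4)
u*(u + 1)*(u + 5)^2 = u^4 + 11*u^3 + 35*u^2 + 25*u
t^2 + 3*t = t*(t + 3)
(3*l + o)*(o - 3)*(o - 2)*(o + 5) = 3*l*o^3 - 57*l*o + 90*l + o^4 - 19*o^2 + 30*o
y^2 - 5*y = y*(y - 5)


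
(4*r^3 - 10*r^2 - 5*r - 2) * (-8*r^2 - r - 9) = -32*r^5 + 76*r^4 + 14*r^3 + 111*r^2 + 47*r + 18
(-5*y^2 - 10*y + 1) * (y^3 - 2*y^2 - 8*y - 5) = -5*y^5 + 61*y^3 + 103*y^2 + 42*y - 5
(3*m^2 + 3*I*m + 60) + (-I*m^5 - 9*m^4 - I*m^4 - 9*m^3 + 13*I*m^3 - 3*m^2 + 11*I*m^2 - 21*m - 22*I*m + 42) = -I*m^5 - 9*m^4 - I*m^4 - 9*m^3 + 13*I*m^3 + 11*I*m^2 - 21*m - 19*I*m + 102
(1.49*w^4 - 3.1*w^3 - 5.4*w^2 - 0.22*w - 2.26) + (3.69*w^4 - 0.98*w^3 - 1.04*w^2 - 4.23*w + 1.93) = 5.18*w^4 - 4.08*w^3 - 6.44*w^2 - 4.45*w - 0.33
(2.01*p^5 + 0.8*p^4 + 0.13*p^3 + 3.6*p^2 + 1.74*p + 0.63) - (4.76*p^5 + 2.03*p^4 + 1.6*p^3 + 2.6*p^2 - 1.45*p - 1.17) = -2.75*p^5 - 1.23*p^4 - 1.47*p^3 + 1.0*p^2 + 3.19*p + 1.8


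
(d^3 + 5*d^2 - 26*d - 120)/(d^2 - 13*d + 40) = (d^2 + 10*d + 24)/(d - 8)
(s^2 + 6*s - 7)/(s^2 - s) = (s + 7)/s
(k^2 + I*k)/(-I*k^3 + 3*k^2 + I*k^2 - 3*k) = (-k - I)/(I*k^2 - 3*k - I*k + 3)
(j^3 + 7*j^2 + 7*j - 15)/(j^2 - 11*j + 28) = (j^3 + 7*j^2 + 7*j - 15)/(j^2 - 11*j + 28)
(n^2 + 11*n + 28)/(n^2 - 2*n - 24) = (n + 7)/(n - 6)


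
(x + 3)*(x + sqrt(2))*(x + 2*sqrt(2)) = x^3 + 3*x^2 + 3*sqrt(2)*x^2 + 4*x + 9*sqrt(2)*x + 12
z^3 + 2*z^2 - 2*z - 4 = (z + 2)*(z - sqrt(2))*(z + sqrt(2))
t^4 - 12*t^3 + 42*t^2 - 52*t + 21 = (t - 7)*(t - 3)*(t - 1)^2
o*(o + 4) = o^2 + 4*o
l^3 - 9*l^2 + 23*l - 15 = (l - 5)*(l - 3)*(l - 1)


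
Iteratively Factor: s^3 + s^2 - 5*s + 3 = (s - 1)*(s^2 + 2*s - 3) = (s - 1)*(s + 3)*(s - 1)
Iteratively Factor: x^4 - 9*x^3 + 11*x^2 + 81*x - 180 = (x - 4)*(x^3 - 5*x^2 - 9*x + 45) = (x - 4)*(x + 3)*(x^2 - 8*x + 15) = (x - 4)*(x - 3)*(x + 3)*(x - 5)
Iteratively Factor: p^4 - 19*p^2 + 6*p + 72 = (p + 4)*(p^3 - 4*p^2 - 3*p + 18) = (p + 2)*(p + 4)*(p^2 - 6*p + 9) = (p - 3)*(p + 2)*(p + 4)*(p - 3)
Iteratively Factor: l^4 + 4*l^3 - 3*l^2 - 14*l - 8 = (l + 1)*(l^3 + 3*l^2 - 6*l - 8) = (l + 1)^2*(l^2 + 2*l - 8) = (l - 2)*(l + 1)^2*(l + 4)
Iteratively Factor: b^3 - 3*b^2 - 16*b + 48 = (b - 4)*(b^2 + b - 12) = (b - 4)*(b - 3)*(b + 4)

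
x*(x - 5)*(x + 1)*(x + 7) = x^4 + 3*x^3 - 33*x^2 - 35*x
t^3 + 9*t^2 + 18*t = t*(t + 3)*(t + 6)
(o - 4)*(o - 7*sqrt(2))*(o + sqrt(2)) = o^3 - 6*sqrt(2)*o^2 - 4*o^2 - 14*o + 24*sqrt(2)*o + 56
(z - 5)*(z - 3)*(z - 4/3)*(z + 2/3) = z^4 - 26*z^3/3 + 175*z^2/9 - 26*z/9 - 40/3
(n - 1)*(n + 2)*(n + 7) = n^3 + 8*n^2 + 5*n - 14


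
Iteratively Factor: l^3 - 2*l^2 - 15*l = (l - 5)*(l^2 + 3*l) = l*(l - 5)*(l + 3)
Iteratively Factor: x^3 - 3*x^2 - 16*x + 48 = (x - 3)*(x^2 - 16) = (x - 4)*(x - 3)*(x + 4)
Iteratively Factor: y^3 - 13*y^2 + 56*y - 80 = (y - 4)*(y^2 - 9*y + 20) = (y - 5)*(y - 4)*(y - 4)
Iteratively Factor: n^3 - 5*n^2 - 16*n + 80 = (n - 5)*(n^2 - 16) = (n - 5)*(n + 4)*(n - 4)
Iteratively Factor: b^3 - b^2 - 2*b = (b - 2)*(b^2 + b) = b*(b - 2)*(b + 1)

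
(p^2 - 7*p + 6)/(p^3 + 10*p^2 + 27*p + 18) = (p^2 - 7*p + 6)/(p^3 + 10*p^2 + 27*p + 18)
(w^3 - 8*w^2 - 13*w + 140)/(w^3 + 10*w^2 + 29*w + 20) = (w^2 - 12*w + 35)/(w^2 + 6*w + 5)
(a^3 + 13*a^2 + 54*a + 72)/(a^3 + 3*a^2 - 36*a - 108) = (a + 4)/(a - 6)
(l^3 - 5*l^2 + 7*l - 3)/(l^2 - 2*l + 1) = l - 3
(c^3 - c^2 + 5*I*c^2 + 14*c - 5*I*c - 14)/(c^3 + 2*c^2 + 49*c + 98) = (c^2 - c*(1 + 2*I) + 2*I)/(c^2 + c*(2 - 7*I) - 14*I)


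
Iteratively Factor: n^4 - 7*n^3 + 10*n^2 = (n)*(n^3 - 7*n^2 + 10*n) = n*(n - 2)*(n^2 - 5*n) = n*(n - 5)*(n - 2)*(n)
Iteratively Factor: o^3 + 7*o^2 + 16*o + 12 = (o + 3)*(o^2 + 4*o + 4) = (o + 2)*(o + 3)*(o + 2)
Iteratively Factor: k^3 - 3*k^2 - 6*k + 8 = (k - 4)*(k^2 + k - 2) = (k - 4)*(k + 2)*(k - 1)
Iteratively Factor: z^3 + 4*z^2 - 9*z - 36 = (z + 4)*(z^2 - 9) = (z + 3)*(z + 4)*(z - 3)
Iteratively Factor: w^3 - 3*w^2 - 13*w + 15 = (w - 1)*(w^2 - 2*w - 15) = (w - 1)*(w + 3)*(w - 5)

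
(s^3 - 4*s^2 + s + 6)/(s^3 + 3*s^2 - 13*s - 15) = (s - 2)/(s + 5)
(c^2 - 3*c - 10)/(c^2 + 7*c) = (c^2 - 3*c - 10)/(c*(c + 7))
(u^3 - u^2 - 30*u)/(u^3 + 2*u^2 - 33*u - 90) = u/(u + 3)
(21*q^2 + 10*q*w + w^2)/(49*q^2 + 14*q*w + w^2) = (3*q + w)/(7*q + w)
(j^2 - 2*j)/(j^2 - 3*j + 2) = j/(j - 1)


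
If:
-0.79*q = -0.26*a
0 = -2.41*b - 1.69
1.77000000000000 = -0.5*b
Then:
No Solution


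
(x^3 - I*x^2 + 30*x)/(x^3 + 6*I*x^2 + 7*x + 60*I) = x*(x - 6*I)/(x^2 + I*x + 12)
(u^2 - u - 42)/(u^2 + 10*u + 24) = (u - 7)/(u + 4)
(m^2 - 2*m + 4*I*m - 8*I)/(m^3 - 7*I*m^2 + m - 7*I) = (m^2 + m*(-2 + 4*I) - 8*I)/(m^3 - 7*I*m^2 + m - 7*I)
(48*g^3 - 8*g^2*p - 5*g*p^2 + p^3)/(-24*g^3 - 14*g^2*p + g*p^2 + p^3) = (-4*g + p)/(2*g + p)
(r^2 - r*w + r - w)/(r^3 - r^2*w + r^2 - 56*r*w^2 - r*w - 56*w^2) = (r - w)/(r^2 - r*w - 56*w^2)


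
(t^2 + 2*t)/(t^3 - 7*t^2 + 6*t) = (t + 2)/(t^2 - 7*t + 6)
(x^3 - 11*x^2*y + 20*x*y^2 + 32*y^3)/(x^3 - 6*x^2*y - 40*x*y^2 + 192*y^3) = (x + y)/(x + 6*y)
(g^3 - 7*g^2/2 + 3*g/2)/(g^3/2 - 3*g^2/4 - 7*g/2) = 2*(-2*g^2 + 7*g - 3)/(-2*g^2 + 3*g + 14)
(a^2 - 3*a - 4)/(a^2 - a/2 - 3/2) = 2*(a - 4)/(2*a - 3)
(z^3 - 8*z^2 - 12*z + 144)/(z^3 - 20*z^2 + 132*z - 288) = (z + 4)/(z - 8)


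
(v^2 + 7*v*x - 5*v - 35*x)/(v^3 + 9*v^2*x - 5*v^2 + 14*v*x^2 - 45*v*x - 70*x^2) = 1/(v + 2*x)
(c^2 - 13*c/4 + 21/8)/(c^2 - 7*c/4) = (c - 3/2)/c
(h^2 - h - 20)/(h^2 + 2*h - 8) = (h - 5)/(h - 2)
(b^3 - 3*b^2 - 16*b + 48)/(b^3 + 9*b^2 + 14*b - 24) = (b^2 - 7*b + 12)/(b^2 + 5*b - 6)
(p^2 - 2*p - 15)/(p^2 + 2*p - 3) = (p - 5)/(p - 1)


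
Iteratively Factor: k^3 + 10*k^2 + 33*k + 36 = (k + 3)*(k^2 + 7*k + 12) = (k + 3)^2*(k + 4)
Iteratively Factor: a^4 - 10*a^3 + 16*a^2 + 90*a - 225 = (a - 5)*(a^3 - 5*a^2 - 9*a + 45) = (a - 5)*(a - 3)*(a^2 - 2*a - 15) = (a - 5)^2*(a - 3)*(a + 3)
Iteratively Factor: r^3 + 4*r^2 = (r)*(r^2 + 4*r) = r^2*(r + 4)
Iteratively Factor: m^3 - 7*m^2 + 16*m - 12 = (m - 3)*(m^2 - 4*m + 4) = (m - 3)*(m - 2)*(m - 2)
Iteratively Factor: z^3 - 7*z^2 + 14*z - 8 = (z - 2)*(z^2 - 5*z + 4) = (z - 2)*(z - 1)*(z - 4)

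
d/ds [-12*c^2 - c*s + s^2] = -c + 2*s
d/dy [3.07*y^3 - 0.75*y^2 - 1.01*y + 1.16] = 9.21*y^2 - 1.5*y - 1.01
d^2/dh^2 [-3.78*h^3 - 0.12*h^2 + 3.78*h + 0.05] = -22.68*h - 0.24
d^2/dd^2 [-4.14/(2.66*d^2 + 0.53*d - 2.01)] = (58.585968*d^2 + 11.673144*d - 4.14*(5.32*d + 0.53)*(10.64*d + 1.06) - 44.269848)/(2.66*d^2 + 0.53*d - 2.01)^3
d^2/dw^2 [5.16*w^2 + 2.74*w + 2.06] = 10.3200000000000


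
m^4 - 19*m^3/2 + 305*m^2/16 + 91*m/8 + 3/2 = (m - 6)*(m - 4)*(m + 1/4)^2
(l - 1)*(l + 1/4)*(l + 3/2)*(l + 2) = l^4 + 11*l^3/4 + l^2/8 - 25*l/8 - 3/4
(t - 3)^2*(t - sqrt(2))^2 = t^4 - 6*t^3 - 2*sqrt(2)*t^3 + 11*t^2 + 12*sqrt(2)*t^2 - 18*sqrt(2)*t - 12*t + 18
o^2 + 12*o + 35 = (o + 5)*(o + 7)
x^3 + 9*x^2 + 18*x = x*(x + 3)*(x + 6)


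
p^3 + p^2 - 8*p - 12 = (p - 3)*(p + 2)^2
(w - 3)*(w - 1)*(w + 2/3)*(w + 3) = w^4 - w^3/3 - 29*w^2/3 + 3*w + 6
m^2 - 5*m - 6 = (m - 6)*(m + 1)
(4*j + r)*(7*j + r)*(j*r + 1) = 28*j^3*r + 11*j^2*r^2 + 28*j^2 + j*r^3 + 11*j*r + r^2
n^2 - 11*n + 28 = (n - 7)*(n - 4)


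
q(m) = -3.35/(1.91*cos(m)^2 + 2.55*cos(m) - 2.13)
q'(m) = -3.35*(3.82*sin(m)*cos(m) + 2.55*sin(m))/(1.91*cos(m)^2 + 2.55*cos(m) - 2.13)^2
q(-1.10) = 5.77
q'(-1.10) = 37.96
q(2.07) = 1.15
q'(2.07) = -0.25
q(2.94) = 1.20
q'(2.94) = 0.10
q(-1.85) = 1.25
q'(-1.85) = 0.67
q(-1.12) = 5.10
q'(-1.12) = 29.49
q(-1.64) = 1.46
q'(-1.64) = 1.45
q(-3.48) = 1.18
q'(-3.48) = 0.15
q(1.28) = 2.70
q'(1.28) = -7.59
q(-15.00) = 1.13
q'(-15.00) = -0.09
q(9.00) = 1.17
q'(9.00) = 0.16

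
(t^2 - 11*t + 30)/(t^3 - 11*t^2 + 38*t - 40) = (t - 6)/(t^2 - 6*t + 8)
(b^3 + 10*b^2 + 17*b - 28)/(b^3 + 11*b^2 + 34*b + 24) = (b^2 + 6*b - 7)/(b^2 + 7*b + 6)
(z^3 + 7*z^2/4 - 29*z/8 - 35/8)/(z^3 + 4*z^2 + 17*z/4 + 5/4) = (4*z - 7)/(2*(2*z + 1))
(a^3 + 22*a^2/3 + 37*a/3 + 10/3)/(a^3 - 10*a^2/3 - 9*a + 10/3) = (3*a^2 + 16*a + 5)/(3*a^2 - 16*a + 5)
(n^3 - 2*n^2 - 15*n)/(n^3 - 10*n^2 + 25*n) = (n + 3)/(n - 5)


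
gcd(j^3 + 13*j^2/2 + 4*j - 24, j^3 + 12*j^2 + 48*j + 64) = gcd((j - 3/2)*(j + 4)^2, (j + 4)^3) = j^2 + 8*j + 16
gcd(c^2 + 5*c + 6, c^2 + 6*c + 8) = c + 2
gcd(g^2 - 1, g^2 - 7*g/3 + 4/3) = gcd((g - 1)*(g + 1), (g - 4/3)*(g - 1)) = g - 1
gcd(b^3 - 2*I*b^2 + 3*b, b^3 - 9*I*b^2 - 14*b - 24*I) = b + I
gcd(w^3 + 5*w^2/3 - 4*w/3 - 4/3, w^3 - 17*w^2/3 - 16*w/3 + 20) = w + 2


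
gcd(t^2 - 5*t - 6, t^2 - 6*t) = t - 6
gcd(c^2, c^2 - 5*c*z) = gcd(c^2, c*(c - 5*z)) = c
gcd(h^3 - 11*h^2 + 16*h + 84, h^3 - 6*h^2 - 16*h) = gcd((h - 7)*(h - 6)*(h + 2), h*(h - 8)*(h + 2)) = h + 2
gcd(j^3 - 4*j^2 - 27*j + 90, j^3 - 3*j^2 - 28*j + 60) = j^2 - j - 30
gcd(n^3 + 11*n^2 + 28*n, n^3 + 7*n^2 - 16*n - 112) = n^2 + 11*n + 28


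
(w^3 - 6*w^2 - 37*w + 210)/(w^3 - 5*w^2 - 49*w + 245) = (w + 6)/(w + 7)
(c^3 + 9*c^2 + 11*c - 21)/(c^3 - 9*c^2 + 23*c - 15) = (c^2 + 10*c + 21)/(c^2 - 8*c + 15)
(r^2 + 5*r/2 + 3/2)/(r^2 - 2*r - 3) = (r + 3/2)/(r - 3)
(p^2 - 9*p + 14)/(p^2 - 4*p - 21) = (p - 2)/(p + 3)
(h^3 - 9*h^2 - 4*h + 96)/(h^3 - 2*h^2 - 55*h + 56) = (h^2 - h - 12)/(h^2 + 6*h - 7)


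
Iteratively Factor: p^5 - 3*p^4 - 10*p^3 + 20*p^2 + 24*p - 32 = (p - 1)*(p^4 - 2*p^3 - 12*p^2 + 8*p + 32) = (p - 2)*(p - 1)*(p^3 - 12*p - 16) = (p - 4)*(p - 2)*(p - 1)*(p^2 + 4*p + 4) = (p - 4)*(p - 2)*(p - 1)*(p + 2)*(p + 2)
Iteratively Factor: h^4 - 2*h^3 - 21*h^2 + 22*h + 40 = (h + 1)*(h^3 - 3*h^2 - 18*h + 40) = (h + 1)*(h + 4)*(h^2 - 7*h + 10) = (h - 2)*(h + 1)*(h + 4)*(h - 5)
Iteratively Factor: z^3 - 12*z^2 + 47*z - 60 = (z - 5)*(z^2 - 7*z + 12) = (z - 5)*(z - 3)*(z - 4)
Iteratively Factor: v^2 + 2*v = (v)*(v + 2)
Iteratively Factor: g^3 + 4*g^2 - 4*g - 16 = (g + 2)*(g^2 + 2*g - 8) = (g + 2)*(g + 4)*(g - 2)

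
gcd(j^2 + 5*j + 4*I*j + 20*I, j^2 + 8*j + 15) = j + 5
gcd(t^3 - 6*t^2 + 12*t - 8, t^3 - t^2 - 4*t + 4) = t - 2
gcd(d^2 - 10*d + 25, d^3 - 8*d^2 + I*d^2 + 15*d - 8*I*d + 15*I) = d - 5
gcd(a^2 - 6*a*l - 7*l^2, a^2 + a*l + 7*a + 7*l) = a + l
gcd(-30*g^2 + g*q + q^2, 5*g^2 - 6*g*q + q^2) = -5*g + q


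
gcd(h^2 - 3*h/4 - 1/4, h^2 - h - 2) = 1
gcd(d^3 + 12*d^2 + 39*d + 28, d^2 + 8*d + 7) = d^2 + 8*d + 7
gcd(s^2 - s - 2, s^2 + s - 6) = s - 2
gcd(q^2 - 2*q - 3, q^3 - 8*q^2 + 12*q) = 1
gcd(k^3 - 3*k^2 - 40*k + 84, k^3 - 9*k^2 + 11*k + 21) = k - 7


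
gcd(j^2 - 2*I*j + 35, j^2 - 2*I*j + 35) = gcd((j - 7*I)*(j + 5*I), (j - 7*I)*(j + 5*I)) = j^2 - 2*I*j + 35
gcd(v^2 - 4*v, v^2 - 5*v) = v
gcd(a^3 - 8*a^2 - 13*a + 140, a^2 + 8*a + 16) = a + 4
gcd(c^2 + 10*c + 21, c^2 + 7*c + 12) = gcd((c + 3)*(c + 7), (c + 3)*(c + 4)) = c + 3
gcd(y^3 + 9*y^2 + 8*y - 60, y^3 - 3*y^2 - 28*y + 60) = y^2 + 3*y - 10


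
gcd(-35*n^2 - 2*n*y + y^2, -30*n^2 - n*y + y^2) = 5*n + y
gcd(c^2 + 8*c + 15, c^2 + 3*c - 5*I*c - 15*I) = c + 3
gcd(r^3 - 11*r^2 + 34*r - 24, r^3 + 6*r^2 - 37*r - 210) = r - 6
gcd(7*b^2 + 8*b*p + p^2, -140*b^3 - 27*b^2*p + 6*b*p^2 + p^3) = 7*b + p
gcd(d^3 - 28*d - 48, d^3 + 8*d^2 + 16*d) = d + 4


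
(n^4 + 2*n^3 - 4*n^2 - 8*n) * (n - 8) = n^5 - 6*n^4 - 20*n^3 + 24*n^2 + 64*n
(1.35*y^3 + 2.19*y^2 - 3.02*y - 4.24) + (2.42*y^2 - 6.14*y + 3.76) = 1.35*y^3 + 4.61*y^2 - 9.16*y - 0.48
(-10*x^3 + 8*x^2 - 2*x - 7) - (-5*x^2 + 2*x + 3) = -10*x^3 + 13*x^2 - 4*x - 10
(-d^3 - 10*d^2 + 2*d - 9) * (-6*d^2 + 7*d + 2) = 6*d^5 + 53*d^4 - 84*d^3 + 48*d^2 - 59*d - 18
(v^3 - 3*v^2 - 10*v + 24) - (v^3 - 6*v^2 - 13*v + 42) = 3*v^2 + 3*v - 18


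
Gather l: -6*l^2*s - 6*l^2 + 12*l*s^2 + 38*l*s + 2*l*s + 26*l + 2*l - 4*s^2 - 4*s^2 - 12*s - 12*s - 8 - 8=l^2*(-6*s - 6) + l*(12*s^2 + 40*s + 28) - 8*s^2 - 24*s - 16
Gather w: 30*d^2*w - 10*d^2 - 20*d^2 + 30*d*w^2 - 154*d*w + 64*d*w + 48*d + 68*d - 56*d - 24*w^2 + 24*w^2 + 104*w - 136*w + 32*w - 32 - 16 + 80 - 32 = -30*d^2 + 30*d*w^2 + 60*d + w*(30*d^2 - 90*d)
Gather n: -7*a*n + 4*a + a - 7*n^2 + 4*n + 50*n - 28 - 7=5*a - 7*n^2 + n*(54 - 7*a) - 35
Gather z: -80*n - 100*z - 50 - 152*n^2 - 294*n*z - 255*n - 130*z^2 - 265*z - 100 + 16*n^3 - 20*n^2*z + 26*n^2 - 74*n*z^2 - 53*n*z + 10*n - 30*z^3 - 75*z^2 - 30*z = 16*n^3 - 126*n^2 - 325*n - 30*z^3 + z^2*(-74*n - 205) + z*(-20*n^2 - 347*n - 395) - 150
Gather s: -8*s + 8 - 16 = -8*s - 8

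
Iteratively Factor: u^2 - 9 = (u + 3)*(u - 3)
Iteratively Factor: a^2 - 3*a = (a - 3)*(a)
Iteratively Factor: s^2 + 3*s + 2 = (s + 2)*(s + 1)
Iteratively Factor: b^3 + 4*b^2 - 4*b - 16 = (b - 2)*(b^2 + 6*b + 8) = (b - 2)*(b + 4)*(b + 2)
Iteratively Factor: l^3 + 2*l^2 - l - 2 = (l + 2)*(l^2 - 1) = (l - 1)*(l + 2)*(l + 1)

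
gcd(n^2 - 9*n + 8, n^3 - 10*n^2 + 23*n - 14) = n - 1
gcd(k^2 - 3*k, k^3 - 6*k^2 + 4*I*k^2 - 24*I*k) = k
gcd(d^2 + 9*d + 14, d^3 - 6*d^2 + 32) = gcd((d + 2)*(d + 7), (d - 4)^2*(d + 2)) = d + 2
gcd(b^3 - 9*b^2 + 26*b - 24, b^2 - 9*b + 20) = b - 4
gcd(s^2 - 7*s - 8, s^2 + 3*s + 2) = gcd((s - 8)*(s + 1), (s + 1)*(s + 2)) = s + 1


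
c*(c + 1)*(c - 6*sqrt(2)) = c^3 - 6*sqrt(2)*c^2 + c^2 - 6*sqrt(2)*c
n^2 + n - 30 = (n - 5)*(n + 6)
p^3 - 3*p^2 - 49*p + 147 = (p - 7)*(p - 3)*(p + 7)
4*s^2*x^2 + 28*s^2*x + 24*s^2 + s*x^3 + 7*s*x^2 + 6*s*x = (4*s + x)*(x + 6)*(s*x + s)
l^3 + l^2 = l^2*(l + 1)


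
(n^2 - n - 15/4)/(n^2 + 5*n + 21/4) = (2*n - 5)/(2*n + 7)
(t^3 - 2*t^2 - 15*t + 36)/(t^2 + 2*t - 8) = (t^2 - 6*t + 9)/(t - 2)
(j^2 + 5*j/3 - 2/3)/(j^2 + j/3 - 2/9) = 3*(j + 2)/(3*j + 2)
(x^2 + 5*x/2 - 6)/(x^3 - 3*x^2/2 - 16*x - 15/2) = (-2*x^2 - 5*x + 12)/(-2*x^3 + 3*x^2 + 32*x + 15)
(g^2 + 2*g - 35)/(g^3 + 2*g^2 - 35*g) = 1/g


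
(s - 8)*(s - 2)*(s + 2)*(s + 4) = s^4 - 4*s^3 - 36*s^2 + 16*s + 128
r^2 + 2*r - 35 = (r - 5)*(r + 7)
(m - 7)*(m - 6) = m^2 - 13*m + 42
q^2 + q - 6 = (q - 2)*(q + 3)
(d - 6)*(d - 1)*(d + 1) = d^3 - 6*d^2 - d + 6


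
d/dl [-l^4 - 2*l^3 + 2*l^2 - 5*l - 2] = -4*l^3 - 6*l^2 + 4*l - 5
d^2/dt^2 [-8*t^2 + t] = -16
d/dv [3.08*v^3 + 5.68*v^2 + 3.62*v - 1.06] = 9.24*v^2 + 11.36*v + 3.62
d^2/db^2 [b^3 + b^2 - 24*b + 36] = 6*b + 2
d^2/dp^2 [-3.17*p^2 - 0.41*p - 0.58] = -6.34000000000000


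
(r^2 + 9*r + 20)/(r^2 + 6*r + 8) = (r + 5)/(r + 2)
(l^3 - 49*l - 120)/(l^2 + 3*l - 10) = (l^2 - 5*l - 24)/(l - 2)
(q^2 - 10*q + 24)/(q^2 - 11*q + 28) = (q - 6)/(q - 7)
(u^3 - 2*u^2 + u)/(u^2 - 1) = u*(u - 1)/(u + 1)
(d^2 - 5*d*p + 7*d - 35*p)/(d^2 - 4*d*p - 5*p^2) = (d + 7)/(d + p)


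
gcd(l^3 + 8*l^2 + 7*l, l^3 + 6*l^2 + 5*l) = l^2 + l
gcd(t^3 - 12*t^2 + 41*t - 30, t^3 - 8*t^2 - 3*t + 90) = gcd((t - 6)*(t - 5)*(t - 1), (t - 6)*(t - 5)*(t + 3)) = t^2 - 11*t + 30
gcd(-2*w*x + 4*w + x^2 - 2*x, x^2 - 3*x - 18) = 1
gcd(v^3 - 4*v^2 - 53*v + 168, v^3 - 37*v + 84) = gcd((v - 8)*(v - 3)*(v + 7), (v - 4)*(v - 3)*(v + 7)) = v^2 + 4*v - 21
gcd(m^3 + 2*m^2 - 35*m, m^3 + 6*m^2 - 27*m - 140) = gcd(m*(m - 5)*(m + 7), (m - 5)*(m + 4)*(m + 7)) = m^2 + 2*m - 35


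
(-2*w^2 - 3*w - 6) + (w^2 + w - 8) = -w^2 - 2*w - 14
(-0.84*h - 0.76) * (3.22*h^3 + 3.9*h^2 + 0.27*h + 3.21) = -2.7048*h^4 - 5.7232*h^3 - 3.1908*h^2 - 2.9016*h - 2.4396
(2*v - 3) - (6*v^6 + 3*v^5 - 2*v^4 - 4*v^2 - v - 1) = -6*v^6 - 3*v^5 + 2*v^4 + 4*v^2 + 3*v - 2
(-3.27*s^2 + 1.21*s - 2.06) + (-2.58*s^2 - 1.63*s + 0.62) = -5.85*s^2 - 0.42*s - 1.44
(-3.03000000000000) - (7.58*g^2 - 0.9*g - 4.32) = -7.58*g^2 + 0.9*g + 1.29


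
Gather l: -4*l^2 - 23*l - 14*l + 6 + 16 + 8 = -4*l^2 - 37*l + 30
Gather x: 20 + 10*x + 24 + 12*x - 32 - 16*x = 6*x + 12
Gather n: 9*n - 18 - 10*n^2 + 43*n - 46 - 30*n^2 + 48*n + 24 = -40*n^2 + 100*n - 40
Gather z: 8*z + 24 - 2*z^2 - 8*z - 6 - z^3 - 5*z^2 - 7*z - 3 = -z^3 - 7*z^2 - 7*z + 15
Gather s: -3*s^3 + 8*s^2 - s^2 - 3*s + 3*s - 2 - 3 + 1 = -3*s^3 + 7*s^2 - 4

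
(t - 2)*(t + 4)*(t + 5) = t^3 + 7*t^2 + 2*t - 40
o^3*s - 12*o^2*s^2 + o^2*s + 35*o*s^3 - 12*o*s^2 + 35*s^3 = (o - 7*s)*(o - 5*s)*(o*s + s)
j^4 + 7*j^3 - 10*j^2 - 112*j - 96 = (j - 4)*(j + 1)*(j + 4)*(j + 6)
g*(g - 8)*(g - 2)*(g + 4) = g^4 - 6*g^3 - 24*g^2 + 64*g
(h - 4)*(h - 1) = h^2 - 5*h + 4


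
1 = 1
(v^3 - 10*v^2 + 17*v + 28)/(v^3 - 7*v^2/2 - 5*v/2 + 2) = 2*(v - 7)/(2*v - 1)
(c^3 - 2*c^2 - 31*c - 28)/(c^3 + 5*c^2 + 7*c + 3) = (c^2 - 3*c - 28)/(c^2 + 4*c + 3)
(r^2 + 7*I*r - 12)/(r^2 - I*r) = (r^2 + 7*I*r - 12)/(r*(r - I))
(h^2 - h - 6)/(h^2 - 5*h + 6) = (h + 2)/(h - 2)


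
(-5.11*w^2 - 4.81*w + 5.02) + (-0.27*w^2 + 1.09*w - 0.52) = -5.38*w^2 - 3.72*w + 4.5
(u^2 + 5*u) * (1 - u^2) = -u^4 - 5*u^3 + u^2 + 5*u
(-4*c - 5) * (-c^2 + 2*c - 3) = 4*c^3 - 3*c^2 + 2*c + 15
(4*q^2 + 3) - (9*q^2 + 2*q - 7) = -5*q^2 - 2*q + 10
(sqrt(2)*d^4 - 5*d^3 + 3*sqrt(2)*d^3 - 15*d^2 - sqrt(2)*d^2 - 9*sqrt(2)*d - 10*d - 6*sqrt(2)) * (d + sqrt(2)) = sqrt(2)*d^5 - 3*d^4 + 3*sqrt(2)*d^4 - 9*d^3 - 6*sqrt(2)*d^3 - 24*sqrt(2)*d^2 - 12*d^2 - 16*sqrt(2)*d - 18*d - 12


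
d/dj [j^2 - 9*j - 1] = 2*j - 9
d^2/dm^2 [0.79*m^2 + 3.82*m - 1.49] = 1.58000000000000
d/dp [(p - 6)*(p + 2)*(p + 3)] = 3*p^2 - 2*p - 24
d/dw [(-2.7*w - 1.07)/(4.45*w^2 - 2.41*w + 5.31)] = (12.015*w^2 + 9.523*w - 16.9157)/(19.8025*w^4 - 21.449*w^3 + 53.0671*w^2 - 25.5942*w + 28.1961)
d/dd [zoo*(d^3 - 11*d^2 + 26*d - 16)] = zoo*(d^2 + d + 1)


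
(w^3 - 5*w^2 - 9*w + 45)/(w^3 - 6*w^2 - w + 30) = (w + 3)/(w + 2)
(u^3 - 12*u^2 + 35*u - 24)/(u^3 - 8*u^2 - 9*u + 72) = (u - 1)/(u + 3)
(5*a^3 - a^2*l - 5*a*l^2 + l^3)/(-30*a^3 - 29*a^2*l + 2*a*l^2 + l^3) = (-a + l)/(6*a + l)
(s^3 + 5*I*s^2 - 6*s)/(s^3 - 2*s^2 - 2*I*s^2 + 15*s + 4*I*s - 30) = s*(s + 2*I)/(s^2 - s*(2 + 5*I) + 10*I)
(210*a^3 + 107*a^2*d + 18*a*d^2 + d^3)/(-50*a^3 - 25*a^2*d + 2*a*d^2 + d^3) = (-42*a^2 - 13*a*d - d^2)/(10*a^2 + 3*a*d - d^2)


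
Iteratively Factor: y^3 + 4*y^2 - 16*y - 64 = (y + 4)*(y^2 - 16) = (y - 4)*(y + 4)*(y + 4)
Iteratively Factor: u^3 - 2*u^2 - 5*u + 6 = (u + 2)*(u^2 - 4*u + 3) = (u - 1)*(u + 2)*(u - 3)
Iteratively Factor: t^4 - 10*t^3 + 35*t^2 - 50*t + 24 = (t - 4)*(t^3 - 6*t^2 + 11*t - 6) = (t - 4)*(t - 3)*(t^2 - 3*t + 2) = (t - 4)*(t - 3)*(t - 2)*(t - 1)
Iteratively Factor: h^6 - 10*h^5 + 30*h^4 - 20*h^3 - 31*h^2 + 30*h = (h - 5)*(h^5 - 5*h^4 + 5*h^3 + 5*h^2 - 6*h) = (h - 5)*(h + 1)*(h^4 - 6*h^3 + 11*h^2 - 6*h) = (h - 5)*(h - 3)*(h + 1)*(h^3 - 3*h^2 + 2*h) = (h - 5)*(h - 3)*(h - 2)*(h + 1)*(h^2 - h) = h*(h - 5)*(h - 3)*(h - 2)*(h + 1)*(h - 1)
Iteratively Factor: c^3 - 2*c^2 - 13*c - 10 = (c + 1)*(c^2 - 3*c - 10) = (c - 5)*(c + 1)*(c + 2)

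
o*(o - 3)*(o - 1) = o^3 - 4*o^2 + 3*o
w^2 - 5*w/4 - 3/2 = (w - 2)*(w + 3/4)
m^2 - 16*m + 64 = (m - 8)^2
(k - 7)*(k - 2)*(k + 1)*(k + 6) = k^4 - 2*k^3 - 43*k^2 + 44*k + 84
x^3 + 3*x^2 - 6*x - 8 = (x - 2)*(x + 1)*(x + 4)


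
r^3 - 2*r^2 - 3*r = r*(r - 3)*(r + 1)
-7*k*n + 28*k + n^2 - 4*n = (-7*k + n)*(n - 4)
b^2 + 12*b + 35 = (b + 5)*(b + 7)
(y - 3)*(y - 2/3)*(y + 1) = y^3 - 8*y^2/3 - 5*y/3 + 2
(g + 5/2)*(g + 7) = g^2 + 19*g/2 + 35/2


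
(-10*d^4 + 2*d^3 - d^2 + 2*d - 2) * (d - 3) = -10*d^5 + 32*d^4 - 7*d^3 + 5*d^2 - 8*d + 6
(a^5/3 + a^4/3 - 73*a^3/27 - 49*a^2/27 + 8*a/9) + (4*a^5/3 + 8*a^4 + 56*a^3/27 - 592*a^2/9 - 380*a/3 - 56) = 5*a^5/3 + 25*a^4/3 - 17*a^3/27 - 1825*a^2/27 - 1132*a/9 - 56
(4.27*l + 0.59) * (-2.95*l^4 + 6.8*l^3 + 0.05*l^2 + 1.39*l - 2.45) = -12.5965*l^5 + 27.2955*l^4 + 4.2255*l^3 + 5.9648*l^2 - 9.6414*l - 1.4455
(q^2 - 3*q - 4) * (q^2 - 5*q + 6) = q^4 - 8*q^3 + 17*q^2 + 2*q - 24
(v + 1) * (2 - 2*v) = 2 - 2*v^2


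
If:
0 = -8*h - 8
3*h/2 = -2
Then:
No Solution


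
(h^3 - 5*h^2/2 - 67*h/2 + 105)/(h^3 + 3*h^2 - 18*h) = (2*h^2 - 17*h + 35)/(2*h*(h - 3))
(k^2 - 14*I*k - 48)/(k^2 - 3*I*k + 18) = (k - 8*I)/(k + 3*I)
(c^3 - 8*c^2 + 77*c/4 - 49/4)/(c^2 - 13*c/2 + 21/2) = (2*c^2 - 9*c + 7)/(2*(c - 3))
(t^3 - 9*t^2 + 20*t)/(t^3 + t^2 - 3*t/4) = 4*(t^2 - 9*t + 20)/(4*t^2 + 4*t - 3)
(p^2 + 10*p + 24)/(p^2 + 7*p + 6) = (p + 4)/(p + 1)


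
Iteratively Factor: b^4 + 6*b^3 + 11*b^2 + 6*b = (b + 1)*(b^3 + 5*b^2 + 6*b) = b*(b + 1)*(b^2 + 5*b + 6) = b*(b + 1)*(b + 2)*(b + 3)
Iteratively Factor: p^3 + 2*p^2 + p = (p + 1)*(p^2 + p) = (p + 1)^2*(p)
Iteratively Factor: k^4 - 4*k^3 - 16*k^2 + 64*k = (k + 4)*(k^3 - 8*k^2 + 16*k) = (k - 4)*(k + 4)*(k^2 - 4*k) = k*(k - 4)*(k + 4)*(k - 4)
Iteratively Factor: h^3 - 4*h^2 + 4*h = (h - 2)*(h^2 - 2*h) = h*(h - 2)*(h - 2)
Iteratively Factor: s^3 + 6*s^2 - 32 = (s + 4)*(s^2 + 2*s - 8) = (s - 2)*(s + 4)*(s + 4)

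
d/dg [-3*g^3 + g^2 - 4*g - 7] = -9*g^2 + 2*g - 4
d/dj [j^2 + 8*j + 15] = 2*j + 8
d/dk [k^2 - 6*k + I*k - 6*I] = 2*k - 6 + I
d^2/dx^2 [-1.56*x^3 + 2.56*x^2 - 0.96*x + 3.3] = 5.12 - 9.36*x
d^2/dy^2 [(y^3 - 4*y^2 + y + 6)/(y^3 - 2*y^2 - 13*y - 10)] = 4*(-y^3 + 24*y^2 - 102*y + 182)/(y^6 - 9*y^5 - 3*y^4 + 153*y^3 + 30*y^2 - 900*y - 1000)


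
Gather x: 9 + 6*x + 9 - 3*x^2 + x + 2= -3*x^2 + 7*x + 20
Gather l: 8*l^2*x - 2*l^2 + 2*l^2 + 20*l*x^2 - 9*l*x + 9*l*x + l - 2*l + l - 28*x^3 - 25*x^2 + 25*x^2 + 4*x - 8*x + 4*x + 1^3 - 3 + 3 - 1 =8*l^2*x + 20*l*x^2 - 28*x^3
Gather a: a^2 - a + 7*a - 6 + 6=a^2 + 6*a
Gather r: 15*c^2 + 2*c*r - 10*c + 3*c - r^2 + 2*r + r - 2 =15*c^2 - 7*c - r^2 + r*(2*c + 3) - 2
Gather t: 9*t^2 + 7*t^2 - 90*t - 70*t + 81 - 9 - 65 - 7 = 16*t^2 - 160*t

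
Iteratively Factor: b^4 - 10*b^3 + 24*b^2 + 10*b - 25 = (b - 1)*(b^3 - 9*b^2 + 15*b + 25) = (b - 5)*(b - 1)*(b^2 - 4*b - 5) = (b - 5)*(b - 1)*(b + 1)*(b - 5)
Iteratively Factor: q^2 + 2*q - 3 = (q + 3)*(q - 1)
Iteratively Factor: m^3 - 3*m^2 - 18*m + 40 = (m + 4)*(m^2 - 7*m + 10) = (m - 2)*(m + 4)*(m - 5)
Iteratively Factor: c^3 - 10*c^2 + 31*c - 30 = (c - 2)*(c^2 - 8*c + 15) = (c - 3)*(c - 2)*(c - 5)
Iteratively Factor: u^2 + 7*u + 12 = (u + 3)*(u + 4)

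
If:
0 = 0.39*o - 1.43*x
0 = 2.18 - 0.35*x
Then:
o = 22.84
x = 6.23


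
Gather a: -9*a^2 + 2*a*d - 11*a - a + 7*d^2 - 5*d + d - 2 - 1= -9*a^2 + a*(2*d - 12) + 7*d^2 - 4*d - 3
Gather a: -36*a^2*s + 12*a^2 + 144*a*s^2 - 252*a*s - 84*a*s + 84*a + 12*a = a^2*(12 - 36*s) + a*(144*s^2 - 336*s + 96)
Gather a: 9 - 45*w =9 - 45*w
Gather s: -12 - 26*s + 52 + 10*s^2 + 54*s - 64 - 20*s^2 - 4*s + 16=-10*s^2 + 24*s - 8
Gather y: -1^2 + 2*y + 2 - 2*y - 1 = 0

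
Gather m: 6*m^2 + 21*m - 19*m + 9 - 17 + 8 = 6*m^2 + 2*m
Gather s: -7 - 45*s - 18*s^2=-18*s^2 - 45*s - 7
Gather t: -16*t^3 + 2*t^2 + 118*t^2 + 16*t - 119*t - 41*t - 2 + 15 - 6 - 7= -16*t^3 + 120*t^2 - 144*t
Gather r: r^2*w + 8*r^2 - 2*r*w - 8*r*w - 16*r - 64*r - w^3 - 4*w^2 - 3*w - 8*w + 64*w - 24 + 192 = r^2*(w + 8) + r*(-10*w - 80) - w^3 - 4*w^2 + 53*w + 168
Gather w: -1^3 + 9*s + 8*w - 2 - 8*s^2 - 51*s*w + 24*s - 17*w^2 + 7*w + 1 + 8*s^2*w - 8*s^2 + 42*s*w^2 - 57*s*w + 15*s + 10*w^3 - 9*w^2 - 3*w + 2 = -16*s^2 + 48*s + 10*w^3 + w^2*(42*s - 26) + w*(8*s^2 - 108*s + 12)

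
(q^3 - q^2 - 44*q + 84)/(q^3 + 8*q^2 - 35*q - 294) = (q - 2)/(q + 7)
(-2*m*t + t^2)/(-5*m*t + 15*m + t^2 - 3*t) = t*(2*m - t)/(5*m*t - 15*m - t^2 + 3*t)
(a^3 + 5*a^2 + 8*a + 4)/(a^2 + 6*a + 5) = (a^2 + 4*a + 4)/(a + 5)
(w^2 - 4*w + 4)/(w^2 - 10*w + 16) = (w - 2)/(w - 8)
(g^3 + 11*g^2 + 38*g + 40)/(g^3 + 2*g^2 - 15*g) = (g^2 + 6*g + 8)/(g*(g - 3))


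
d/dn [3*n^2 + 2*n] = 6*n + 2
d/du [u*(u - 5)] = 2*u - 5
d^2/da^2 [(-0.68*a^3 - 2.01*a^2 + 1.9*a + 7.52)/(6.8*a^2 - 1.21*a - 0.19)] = (2.8421709430404e-14*a^5 + 1.13686837721616e-13*a^4 + 138.887144*a^3 + 2069.829288*a^2 - 356.665848*a + 40.433002)/(314.432*a^6 - 167.8512*a^5 + 3.51084*a^4 + 7.608359*a^3 - 0.0980970000000001*a^2 - 0.131043*a - 0.006859)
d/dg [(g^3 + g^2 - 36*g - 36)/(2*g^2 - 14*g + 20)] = (g^4 - 14*g^3 + 59*g^2 + 92*g - 612)/(2*(g^4 - 14*g^3 + 69*g^2 - 140*g + 100))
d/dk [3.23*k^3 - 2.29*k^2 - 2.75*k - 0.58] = 9.69*k^2 - 4.58*k - 2.75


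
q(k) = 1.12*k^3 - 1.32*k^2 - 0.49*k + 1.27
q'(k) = 3.36*k^2 - 2.64*k - 0.49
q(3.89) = 45.32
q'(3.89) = 40.08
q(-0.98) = -0.57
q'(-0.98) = 5.32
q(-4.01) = -90.21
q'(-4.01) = 64.13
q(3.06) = 19.50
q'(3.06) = 22.89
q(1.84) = 2.88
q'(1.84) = 6.03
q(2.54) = 9.86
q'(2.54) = 14.48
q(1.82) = 2.76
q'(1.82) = 5.83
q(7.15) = 339.67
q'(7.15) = 152.41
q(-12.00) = -2118.29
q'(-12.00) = 515.03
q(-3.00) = -39.38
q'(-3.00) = 37.67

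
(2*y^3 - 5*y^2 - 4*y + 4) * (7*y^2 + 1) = 14*y^5 - 35*y^4 - 26*y^3 + 23*y^2 - 4*y + 4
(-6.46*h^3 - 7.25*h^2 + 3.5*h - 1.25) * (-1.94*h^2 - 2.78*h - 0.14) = 12.5324*h^5 + 32.0238*h^4 + 14.2694*h^3 - 6.29*h^2 + 2.985*h + 0.175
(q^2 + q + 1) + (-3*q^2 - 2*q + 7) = -2*q^2 - q + 8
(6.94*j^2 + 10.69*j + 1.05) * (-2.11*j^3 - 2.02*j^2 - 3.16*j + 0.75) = -14.6434*j^5 - 36.5747*j^4 - 45.7397*j^3 - 30.6964*j^2 + 4.6995*j + 0.7875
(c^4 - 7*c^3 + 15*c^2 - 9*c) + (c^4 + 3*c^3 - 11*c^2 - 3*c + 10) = 2*c^4 - 4*c^3 + 4*c^2 - 12*c + 10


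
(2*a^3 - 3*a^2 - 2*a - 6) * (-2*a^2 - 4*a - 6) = -4*a^5 - 2*a^4 + 4*a^3 + 38*a^2 + 36*a + 36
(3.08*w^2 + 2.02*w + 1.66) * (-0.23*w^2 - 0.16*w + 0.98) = -0.7084*w^4 - 0.9574*w^3 + 2.3134*w^2 + 1.714*w + 1.6268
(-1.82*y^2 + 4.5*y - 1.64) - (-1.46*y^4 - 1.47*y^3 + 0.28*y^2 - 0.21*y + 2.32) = 1.46*y^4 + 1.47*y^3 - 2.1*y^2 + 4.71*y - 3.96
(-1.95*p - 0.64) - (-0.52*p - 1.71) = 1.07 - 1.43*p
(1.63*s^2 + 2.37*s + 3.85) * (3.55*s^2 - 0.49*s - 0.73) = 5.7865*s^4 + 7.6148*s^3 + 11.3163*s^2 - 3.6166*s - 2.8105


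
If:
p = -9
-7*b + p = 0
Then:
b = -9/7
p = -9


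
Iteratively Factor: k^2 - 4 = (k - 2)*(k + 2)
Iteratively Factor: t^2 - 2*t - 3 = (t + 1)*(t - 3)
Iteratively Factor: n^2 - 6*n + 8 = (n - 2)*(n - 4)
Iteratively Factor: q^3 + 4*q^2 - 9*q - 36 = (q + 4)*(q^2 - 9) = (q - 3)*(q + 4)*(q + 3)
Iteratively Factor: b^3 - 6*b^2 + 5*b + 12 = (b + 1)*(b^2 - 7*b + 12) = (b - 3)*(b + 1)*(b - 4)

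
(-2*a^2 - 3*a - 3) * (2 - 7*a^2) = 14*a^4 + 21*a^3 + 17*a^2 - 6*a - 6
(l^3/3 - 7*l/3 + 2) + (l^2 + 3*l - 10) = l^3/3 + l^2 + 2*l/3 - 8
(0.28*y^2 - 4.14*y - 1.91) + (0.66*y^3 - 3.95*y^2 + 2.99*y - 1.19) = 0.66*y^3 - 3.67*y^2 - 1.15*y - 3.1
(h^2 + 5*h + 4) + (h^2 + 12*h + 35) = 2*h^2 + 17*h + 39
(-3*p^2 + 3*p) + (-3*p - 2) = -3*p^2 - 2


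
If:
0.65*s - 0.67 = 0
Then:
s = 1.03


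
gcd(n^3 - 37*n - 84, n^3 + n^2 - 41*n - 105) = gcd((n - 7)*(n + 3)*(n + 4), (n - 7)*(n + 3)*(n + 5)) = n^2 - 4*n - 21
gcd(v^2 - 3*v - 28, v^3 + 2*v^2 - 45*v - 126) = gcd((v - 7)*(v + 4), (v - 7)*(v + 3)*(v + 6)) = v - 7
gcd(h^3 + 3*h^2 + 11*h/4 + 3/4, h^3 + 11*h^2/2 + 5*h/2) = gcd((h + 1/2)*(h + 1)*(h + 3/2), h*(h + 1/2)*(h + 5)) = h + 1/2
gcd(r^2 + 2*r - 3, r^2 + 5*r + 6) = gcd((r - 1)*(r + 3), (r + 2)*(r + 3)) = r + 3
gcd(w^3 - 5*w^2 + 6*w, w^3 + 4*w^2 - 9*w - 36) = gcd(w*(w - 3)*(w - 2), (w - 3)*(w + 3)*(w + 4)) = w - 3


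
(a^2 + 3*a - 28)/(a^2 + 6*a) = (a^2 + 3*a - 28)/(a*(a + 6))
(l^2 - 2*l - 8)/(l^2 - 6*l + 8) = (l + 2)/(l - 2)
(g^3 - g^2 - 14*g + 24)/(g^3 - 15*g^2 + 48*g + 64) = (g^3 - g^2 - 14*g + 24)/(g^3 - 15*g^2 + 48*g + 64)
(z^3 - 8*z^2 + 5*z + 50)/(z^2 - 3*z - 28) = (-z^3 + 8*z^2 - 5*z - 50)/(-z^2 + 3*z + 28)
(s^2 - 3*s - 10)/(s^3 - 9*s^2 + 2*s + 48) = (s - 5)/(s^2 - 11*s + 24)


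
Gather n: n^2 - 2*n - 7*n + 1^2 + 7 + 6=n^2 - 9*n + 14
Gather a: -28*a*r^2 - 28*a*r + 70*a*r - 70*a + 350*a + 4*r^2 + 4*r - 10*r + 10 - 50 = a*(-28*r^2 + 42*r + 280) + 4*r^2 - 6*r - 40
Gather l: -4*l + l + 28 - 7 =21 - 3*l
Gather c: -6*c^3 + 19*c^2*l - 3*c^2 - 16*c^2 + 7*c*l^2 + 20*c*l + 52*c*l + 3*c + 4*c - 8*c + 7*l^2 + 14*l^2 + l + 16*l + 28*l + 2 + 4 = -6*c^3 + c^2*(19*l - 19) + c*(7*l^2 + 72*l - 1) + 21*l^2 + 45*l + 6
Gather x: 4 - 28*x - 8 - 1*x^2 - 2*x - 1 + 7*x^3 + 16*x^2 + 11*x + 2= 7*x^3 + 15*x^2 - 19*x - 3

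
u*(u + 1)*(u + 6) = u^3 + 7*u^2 + 6*u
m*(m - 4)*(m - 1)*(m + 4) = m^4 - m^3 - 16*m^2 + 16*m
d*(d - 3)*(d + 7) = d^3 + 4*d^2 - 21*d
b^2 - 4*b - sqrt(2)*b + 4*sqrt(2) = (b - 4)*(b - sqrt(2))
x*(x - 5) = x^2 - 5*x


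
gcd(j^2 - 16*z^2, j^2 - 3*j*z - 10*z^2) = 1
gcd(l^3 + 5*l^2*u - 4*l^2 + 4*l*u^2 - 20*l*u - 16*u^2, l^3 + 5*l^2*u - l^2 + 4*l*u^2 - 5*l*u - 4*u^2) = l^2 + 5*l*u + 4*u^2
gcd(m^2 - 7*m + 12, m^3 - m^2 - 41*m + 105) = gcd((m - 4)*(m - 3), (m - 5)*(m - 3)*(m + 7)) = m - 3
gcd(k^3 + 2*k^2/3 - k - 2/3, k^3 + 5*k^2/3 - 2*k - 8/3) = k + 1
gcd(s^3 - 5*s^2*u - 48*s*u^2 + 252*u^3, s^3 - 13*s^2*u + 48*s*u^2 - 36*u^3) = s^2 - 12*s*u + 36*u^2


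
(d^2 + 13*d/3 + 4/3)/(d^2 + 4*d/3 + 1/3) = (d + 4)/(d + 1)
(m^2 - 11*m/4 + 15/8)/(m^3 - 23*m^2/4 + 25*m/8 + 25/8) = (2*m - 3)/(2*m^2 - 9*m - 5)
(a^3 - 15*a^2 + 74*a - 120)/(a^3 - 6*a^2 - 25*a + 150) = (a - 4)/(a + 5)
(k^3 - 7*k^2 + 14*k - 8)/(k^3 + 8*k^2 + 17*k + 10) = (k^3 - 7*k^2 + 14*k - 8)/(k^3 + 8*k^2 + 17*k + 10)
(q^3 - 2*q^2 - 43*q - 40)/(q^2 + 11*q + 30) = (q^2 - 7*q - 8)/(q + 6)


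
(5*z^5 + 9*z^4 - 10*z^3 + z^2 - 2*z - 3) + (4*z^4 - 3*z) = 5*z^5 + 13*z^4 - 10*z^3 + z^2 - 5*z - 3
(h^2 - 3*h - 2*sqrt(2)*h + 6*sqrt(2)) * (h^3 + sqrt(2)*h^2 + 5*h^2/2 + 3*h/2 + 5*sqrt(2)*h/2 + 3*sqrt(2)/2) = h^5 - sqrt(2)*h^4 - h^4/2 - 10*h^3 + sqrt(2)*h^3/2 - 5*h^2/2 + 6*sqrt(2)*h^2 + 9*sqrt(2)*h/2 + 24*h + 18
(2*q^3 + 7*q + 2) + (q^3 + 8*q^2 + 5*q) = 3*q^3 + 8*q^2 + 12*q + 2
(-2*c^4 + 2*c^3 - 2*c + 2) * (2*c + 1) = -4*c^5 + 2*c^4 + 2*c^3 - 4*c^2 + 2*c + 2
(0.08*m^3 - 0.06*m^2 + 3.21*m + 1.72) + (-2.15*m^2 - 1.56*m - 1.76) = 0.08*m^3 - 2.21*m^2 + 1.65*m - 0.04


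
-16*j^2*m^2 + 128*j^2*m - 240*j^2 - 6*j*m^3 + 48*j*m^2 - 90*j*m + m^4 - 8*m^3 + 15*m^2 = (-8*j + m)*(2*j + m)*(m - 5)*(m - 3)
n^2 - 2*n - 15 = (n - 5)*(n + 3)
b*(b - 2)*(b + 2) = b^3 - 4*b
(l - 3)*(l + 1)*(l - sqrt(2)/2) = l^3 - 2*l^2 - sqrt(2)*l^2/2 - 3*l + sqrt(2)*l + 3*sqrt(2)/2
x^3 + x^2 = x^2*(x + 1)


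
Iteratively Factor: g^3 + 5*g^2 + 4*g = (g)*(g^2 + 5*g + 4) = g*(g + 1)*(g + 4)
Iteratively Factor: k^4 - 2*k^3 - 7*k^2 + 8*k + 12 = (k - 3)*(k^3 + k^2 - 4*k - 4) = (k - 3)*(k + 1)*(k^2 - 4) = (k - 3)*(k - 2)*(k + 1)*(k + 2)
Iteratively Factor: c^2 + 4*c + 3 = (c + 3)*(c + 1)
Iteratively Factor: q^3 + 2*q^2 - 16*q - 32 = (q + 2)*(q^2 - 16) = (q + 2)*(q + 4)*(q - 4)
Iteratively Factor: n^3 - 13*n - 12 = (n + 1)*(n^2 - n - 12) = (n + 1)*(n + 3)*(n - 4)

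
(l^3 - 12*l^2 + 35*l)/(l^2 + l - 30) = l*(l - 7)/(l + 6)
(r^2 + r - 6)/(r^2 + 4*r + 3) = (r - 2)/(r + 1)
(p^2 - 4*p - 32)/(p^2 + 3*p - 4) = (p - 8)/(p - 1)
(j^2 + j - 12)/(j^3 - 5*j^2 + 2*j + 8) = (j^2 + j - 12)/(j^3 - 5*j^2 + 2*j + 8)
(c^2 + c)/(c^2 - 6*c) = (c + 1)/(c - 6)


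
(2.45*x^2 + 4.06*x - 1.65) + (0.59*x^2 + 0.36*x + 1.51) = 3.04*x^2 + 4.42*x - 0.14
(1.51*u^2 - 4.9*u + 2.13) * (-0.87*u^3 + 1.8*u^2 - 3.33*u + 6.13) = -1.3137*u^5 + 6.981*u^4 - 15.7014*u^3 + 29.4073*u^2 - 37.1299*u + 13.0569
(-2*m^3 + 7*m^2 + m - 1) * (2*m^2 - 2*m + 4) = -4*m^5 + 18*m^4 - 20*m^3 + 24*m^2 + 6*m - 4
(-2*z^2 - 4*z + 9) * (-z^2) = 2*z^4 + 4*z^3 - 9*z^2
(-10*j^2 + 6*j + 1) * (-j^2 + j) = 10*j^4 - 16*j^3 + 5*j^2 + j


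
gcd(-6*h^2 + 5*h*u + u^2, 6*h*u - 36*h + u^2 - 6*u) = 6*h + u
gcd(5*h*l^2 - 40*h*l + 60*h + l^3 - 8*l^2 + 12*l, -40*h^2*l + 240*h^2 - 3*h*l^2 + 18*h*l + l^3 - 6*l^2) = 5*h*l - 30*h + l^2 - 6*l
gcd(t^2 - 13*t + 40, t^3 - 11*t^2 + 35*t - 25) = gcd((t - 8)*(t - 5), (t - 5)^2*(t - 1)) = t - 5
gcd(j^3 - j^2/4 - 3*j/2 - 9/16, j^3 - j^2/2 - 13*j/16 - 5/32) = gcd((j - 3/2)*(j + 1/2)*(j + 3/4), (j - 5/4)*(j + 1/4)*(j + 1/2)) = j + 1/2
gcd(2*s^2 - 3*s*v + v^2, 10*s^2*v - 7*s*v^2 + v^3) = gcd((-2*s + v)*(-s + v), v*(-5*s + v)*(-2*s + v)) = 2*s - v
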